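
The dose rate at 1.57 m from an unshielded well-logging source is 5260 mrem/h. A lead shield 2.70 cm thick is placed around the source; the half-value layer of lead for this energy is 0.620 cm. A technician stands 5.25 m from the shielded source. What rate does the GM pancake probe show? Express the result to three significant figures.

Distance alone: 5260 × (1.57/5.25)² = 5260 × 0.08943 = 470.4 mrem/h.
Shield: 2.70/0.620 = 4.355 half-value layers → attenuation 2^(−4.355) = 0.04887.
Combined: 470.4 × 0.04887 = 22.99 mrem/h.

23.0 mrem/h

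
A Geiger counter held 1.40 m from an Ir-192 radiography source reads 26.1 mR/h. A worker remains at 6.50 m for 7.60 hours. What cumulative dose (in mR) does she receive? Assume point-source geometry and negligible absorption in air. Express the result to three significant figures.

Using I₁d₁² = I₂d₂², rate at 6.50 m:
(1.40/6.50)² = 0.04639, so 26.1 × 0.04639 = 1.211 mR/h.
Dose = rate × time = 1.211 mR/h × 7.600 h = 9.204 mR.

9.20 mR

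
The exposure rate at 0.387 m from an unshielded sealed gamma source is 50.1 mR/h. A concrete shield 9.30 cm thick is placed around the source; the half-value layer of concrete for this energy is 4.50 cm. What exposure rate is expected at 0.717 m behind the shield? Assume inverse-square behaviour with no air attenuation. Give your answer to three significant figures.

Distance alone: (0.387/0.717)² = 0.2913, so 50.1 × 0.2913 = 14.59 mR/h.
Shield: 9.30/4.50 = 2.067 half-value layers → attenuation 2^(−2.067) = 0.2387.
Combined: 14.59 × 0.2387 = 3.483 mR/h.

3.48 mR/h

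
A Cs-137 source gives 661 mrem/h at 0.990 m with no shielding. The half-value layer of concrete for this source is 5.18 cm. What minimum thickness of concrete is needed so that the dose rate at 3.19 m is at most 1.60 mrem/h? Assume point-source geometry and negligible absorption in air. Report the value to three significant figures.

At 3.19 m, distance alone gives 661 × (0.990/3.19)² = 661 × 0.09631 = 63.66 mrem/h.
Further attenuation needed: 63.66/1.60 = 39.79.
n = log₂(39.79) = 5.314 half-value layers.
Thickness = 5.314 × 5.18 cm = 27.53 cm.

27.5 cm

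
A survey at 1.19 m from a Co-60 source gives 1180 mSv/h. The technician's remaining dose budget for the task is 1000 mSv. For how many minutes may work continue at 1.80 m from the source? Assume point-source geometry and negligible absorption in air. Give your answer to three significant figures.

116 min

Since intensity falls as 1/r², rate at 1.80 m:
(1.19/1.80)² = 0.4371, so 1180 × 0.4371 = 515.8 mSv/h.
Stay time = 1000 mSv ÷ 515.8 mSv/h = 1.939 h = 116.3 min.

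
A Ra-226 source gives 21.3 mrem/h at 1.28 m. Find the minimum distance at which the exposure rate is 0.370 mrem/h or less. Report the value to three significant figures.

Using I₁d₁² = I₂d₂², d₂ = d₁·√(I₁/I₂).
I₁/I₂ = 21.3/0.370 = 57.57, so d₂ = 1.28 × √57.57 = 9.712 m.

9.71 m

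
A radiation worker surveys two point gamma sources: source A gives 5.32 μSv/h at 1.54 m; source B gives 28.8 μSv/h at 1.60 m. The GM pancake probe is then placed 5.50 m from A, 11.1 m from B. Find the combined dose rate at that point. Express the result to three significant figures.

1.02 μSv/h

By superposition, sum each source's inverse-square contribution:
A: 5.32 × (1.54/5.50)² = 0.4171 μSv/h
B: 28.8 × (1.60/11.1)² = 0.5984 μSv/h
Total = 0.4171 + 0.5984 = 1.016 μSv/h.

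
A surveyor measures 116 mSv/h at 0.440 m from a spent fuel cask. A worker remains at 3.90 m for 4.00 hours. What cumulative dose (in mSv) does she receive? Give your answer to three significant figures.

Intensity scales as (d₁/d₂)², so rate at 3.90 m:
116 × (0.440/3.90)² = 116 × 0.01273 = 1.477 mSv/h.
Dose = rate × time = 1.477 mSv/h × 4.000 h = 5.908 mSv.

5.91 mSv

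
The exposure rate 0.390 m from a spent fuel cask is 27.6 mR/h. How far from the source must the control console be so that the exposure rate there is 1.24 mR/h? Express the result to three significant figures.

Intensity scales as (d₁/d₂)², so d₂ = d₁·√(I₁/I₂).
I₁/I₂ = 27.6/1.24 = 22.26, so d₂ = 0.390 × √22.26 = 1.840 m.

1.84 m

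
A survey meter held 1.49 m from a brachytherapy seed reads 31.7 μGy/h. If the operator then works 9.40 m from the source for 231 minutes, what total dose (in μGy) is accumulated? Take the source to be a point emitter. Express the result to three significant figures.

Applying the 1/r² law, rate at 9.40 m:
(1.49/9.40)² = 0.02513, so 31.7 × 0.02513 = 0.7966 μGy/h.
Dose = rate × time = 0.7966 μGy/h × 3.850 h = 3.067 μGy.

3.07 μGy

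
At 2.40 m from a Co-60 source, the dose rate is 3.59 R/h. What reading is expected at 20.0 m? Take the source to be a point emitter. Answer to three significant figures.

0.0517 R/h

Intensity scales as (d₁/d₂)², so the rate at 20.0 m is
(2.40/20.0)² = 0.01440, so 3.59 × 0.01440 = 0.05170 R/h.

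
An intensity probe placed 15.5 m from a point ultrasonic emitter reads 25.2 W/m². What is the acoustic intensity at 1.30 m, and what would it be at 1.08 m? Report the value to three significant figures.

3580 W/m²; 5190 W/m²

Since intensity falls as 1/r²,
At 1.30 m: (15.5/1.30)² = 142.2, so 25.2 × 142.2 = 3583 W/m²
At 1.08 m: 3583 × (1.30/1.08)² = 3583 × 1.449 = 5192 W/m².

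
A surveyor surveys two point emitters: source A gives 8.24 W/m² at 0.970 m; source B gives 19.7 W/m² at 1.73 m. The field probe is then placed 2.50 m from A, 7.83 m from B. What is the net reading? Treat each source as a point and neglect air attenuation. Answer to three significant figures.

By superposition, sum each source's inverse-square contribution:
A: 8.24 × (0.970/2.50)² = 1.240 W/m²
B: 19.7 × (1.73/7.83)² = 0.9617 W/m²
Total = 1.240 + 0.9617 = 2.202 W/m².

2.20 W/m²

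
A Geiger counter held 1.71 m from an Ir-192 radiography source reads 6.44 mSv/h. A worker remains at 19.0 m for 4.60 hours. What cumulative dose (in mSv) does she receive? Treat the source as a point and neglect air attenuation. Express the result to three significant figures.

Since intensity falls as 1/r², rate at 19.0 m:
(1.71/19.0)² = 0.008100, so 6.44 × 0.008100 = 0.05216 mSv/h.
Dose = rate × time = 0.05216 mSv/h × 4.600 h = 0.2399 mSv.

0.240 mSv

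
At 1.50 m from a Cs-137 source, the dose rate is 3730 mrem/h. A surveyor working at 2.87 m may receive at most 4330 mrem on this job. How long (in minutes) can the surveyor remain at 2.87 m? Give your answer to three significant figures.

255 min

Since intensity falls as 1/r², rate at 2.87 m:
3730 × (1.50/2.87)² = 3730 × 0.2732 = 1019 mrem/h.
Stay time = 4330 mrem ÷ 1019 mrem/h = 4.249 h = 254.9 min.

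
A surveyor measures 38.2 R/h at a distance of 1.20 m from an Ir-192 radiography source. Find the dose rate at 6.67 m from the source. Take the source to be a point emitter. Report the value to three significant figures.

1.24 R/h

By the inverse-square law, the rate at 6.67 m is
(1.20/6.67)² = 0.03237, so 38.2 × 0.03237 = 1.237 R/h.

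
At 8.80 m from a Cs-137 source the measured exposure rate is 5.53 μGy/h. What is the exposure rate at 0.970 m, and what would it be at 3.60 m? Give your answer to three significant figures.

455 μGy/h; 33.0 μGy/h

Intensity scales as (d₁/d₂)², so
At 0.970 m: 5.53 × (8.80/0.970)² = 5.53 × 82.30 = 455.1 μGy/h
At 3.60 m: 455.1 × (0.970/3.60)² = 455.1 × 0.07260 = 33.04 μGy/h.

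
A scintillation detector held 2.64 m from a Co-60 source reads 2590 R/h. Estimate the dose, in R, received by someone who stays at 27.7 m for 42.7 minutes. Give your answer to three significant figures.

Applying the 1/r² law, rate at 27.7 m:
2590 × (2.64/27.7)² = 2590 × 0.009083 = 23.52 R/h.
Dose = rate × time = 23.52 R/h × 0.7117 h = 16.74 R.

16.7 R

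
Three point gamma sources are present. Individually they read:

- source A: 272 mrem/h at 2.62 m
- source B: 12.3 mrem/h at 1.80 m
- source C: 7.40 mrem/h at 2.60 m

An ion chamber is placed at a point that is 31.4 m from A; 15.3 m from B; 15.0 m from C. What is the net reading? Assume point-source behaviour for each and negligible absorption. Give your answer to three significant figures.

2.29 mrem/h

By superposition, sum each source's inverse-square contribution:
A: 272 × (2.62/31.4)² = 1.894 mrem/h
B: 12.3 × (1.80/15.3)² = 0.1702 mrem/h
C: 7.40 × (2.60/15.0)² = 0.2223 mrem/h
Total = 1.894 + 0.1702 + 0.2223 = 2.286 mrem/h.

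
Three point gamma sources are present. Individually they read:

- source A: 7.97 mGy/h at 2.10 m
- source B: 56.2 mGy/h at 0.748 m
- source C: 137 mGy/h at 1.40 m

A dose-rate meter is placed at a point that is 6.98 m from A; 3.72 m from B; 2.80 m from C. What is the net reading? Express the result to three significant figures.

37.2 mGy/h

By superposition, sum each source's inverse-square contribution:
A: 7.97 × (2.10/6.98)² = 0.7214 mGy/h
B: 56.2 × (0.748/3.72)² = 2.272 mGy/h
C: 137 × (1.40/2.80)² = 34.25 mGy/h
Total = 0.7214 + 2.272 + 34.25 = 37.24 mGy/h.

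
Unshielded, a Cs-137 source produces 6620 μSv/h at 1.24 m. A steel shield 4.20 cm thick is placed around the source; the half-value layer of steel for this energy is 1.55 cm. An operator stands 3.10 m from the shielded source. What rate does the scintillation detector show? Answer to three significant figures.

162 μSv/h

Distance alone: (1.24/3.10)² = 0.1600, so 6620 × 0.1600 = 1059 μSv/h.
Shield: 4.20/1.55 = 2.710 half-value layers → attenuation 2^(−2.710) = 0.1528.
Combined: 1059 × 0.1528 = 161.8 μSv/h.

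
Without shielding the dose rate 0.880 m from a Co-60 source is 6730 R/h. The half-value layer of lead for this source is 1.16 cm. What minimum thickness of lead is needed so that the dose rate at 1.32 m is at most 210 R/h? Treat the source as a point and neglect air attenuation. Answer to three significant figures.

4.45 cm

At 1.32 m, distance alone gives (0.880/1.32)² = 0.4444, so 6730 × 0.4444 = 2991 R/h.
Further attenuation needed: 2991/210 = 14.24.
n = log₂(14.24) = 3.832 half-value layers.
Thickness = 3.832 × 1.16 cm = 4.445 cm.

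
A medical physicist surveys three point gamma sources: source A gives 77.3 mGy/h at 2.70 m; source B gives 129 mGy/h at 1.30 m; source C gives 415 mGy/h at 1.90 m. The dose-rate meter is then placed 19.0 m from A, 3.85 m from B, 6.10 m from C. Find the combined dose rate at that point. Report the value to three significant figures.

56.5 mGy/h

By superposition, sum each source's inverse-square contribution:
A: 77.3 × (2.70/19.0)² = 1.561 mGy/h
B: 129 × (1.30/3.85)² = 14.71 mGy/h
C: 415 × (1.90/6.10)² = 40.26 mGy/h
Total = 1.561 + 14.71 + 40.26 = 56.53 mGy/h.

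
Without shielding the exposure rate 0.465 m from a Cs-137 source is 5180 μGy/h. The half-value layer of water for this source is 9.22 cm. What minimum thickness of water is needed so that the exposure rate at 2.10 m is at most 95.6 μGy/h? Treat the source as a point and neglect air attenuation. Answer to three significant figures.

13.0 cm

At 2.10 m, distance alone gives (0.465/2.10)² = 0.04903, so 5180 × 0.04903 = 254.0 μGy/h.
Further attenuation needed: 254.0/95.6 = 2.657.
n = log₂(2.657) = 1.410 half-value layers.
Thickness = 1.410 × 9.22 cm = 13.00 cm.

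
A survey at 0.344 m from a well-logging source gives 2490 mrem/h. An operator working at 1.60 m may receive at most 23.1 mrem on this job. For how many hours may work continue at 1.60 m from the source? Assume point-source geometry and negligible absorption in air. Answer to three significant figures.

Using I₁d₁² = I₂d₂², rate at 1.60 m:
2490 × (0.344/1.60)² = 2490 × 0.04622 = 115.1 mrem/h.
Stay time = 23.1 mrem ÷ 115.1 mrem/h = 0.2007 h.

0.201 h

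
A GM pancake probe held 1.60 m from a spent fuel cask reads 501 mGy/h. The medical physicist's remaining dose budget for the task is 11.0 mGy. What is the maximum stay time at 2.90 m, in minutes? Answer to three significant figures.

4.33 min

Since intensity falls as 1/r², rate at 2.90 m:
(1.60/2.90)² = 0.3044, so 501 × 0.3044 = 152.5 mGy/h.
Stay time = 11.0 mGy ÷ 152.5 mGy/h = 0.07213 h = 4.328 min.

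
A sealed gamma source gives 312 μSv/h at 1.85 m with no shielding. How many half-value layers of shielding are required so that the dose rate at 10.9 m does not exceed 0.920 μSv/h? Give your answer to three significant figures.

3.29 half-value layers

At 10.9 m, distance alone gives (1.85/10.9)² = 0.02881, so 312 × 0.02881 = 8.989 μSv/h.
Further attenuation needed: 8.989/0.920 = 9.771.
n = log₂(9.771) = 3.289 half-value layers.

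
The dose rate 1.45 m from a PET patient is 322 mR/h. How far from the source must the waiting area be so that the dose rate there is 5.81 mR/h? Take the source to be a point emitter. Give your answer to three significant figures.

By the inverse-square law, d₂ = d₁·√(I₁/I₂).
I₁/I₂ = 322/5.81 = 55.42, so d₂ = 1.45 × √55.42 = 10.79 m.

10.8 m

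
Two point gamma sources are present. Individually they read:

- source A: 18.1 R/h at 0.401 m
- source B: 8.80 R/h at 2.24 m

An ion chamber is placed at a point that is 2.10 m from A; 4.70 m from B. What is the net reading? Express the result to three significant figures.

Each source contributes Iᵢ·(dᵢ/rᵢ)²; contributions add.
A: 18.1 × (0.401/2.10)² = 0.6600 R/h
B: 8.80 × (2.24/4.70)² = 1.999 R/h
Total = 0.6600 + 1.999 = 2.659 R/h.

2.66 R/h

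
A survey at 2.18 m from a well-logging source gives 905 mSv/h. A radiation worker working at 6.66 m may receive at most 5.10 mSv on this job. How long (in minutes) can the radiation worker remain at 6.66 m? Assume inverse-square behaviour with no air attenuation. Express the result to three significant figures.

Applying the 1/r² law, rate at 6.66 m:
905 × (2.18/6.66)² = 905 × 0.1071 = 96.93 mSv/h.
Stay time = 5.10 mSv ÷ 96.93 mSv/h = 0.05262 h = 3.157 min.

3.16 min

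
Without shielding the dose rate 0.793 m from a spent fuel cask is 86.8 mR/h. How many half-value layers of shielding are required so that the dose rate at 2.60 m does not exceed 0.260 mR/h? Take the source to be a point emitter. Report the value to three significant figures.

4.96 half-value layers

At 2.60 m, distance alone gives 86.8 × (0.793/2.60)² = 86.8 × 0.09302 = 8.074 mR/h.
Further attenuation needed: 8.074/0.260 = 31.05.
n = log₂(31.05) = 4.957 half-value layers.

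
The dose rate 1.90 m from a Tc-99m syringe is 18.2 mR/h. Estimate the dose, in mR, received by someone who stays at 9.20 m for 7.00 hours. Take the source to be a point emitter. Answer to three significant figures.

5.43 mR

Applying the 1/r² law, rate at 9.20 m:
(1.90/9.20)² = 0.04265, so 18.2 × 0.04265 = 0.7762 mR/h.
Dose = rate × time = 0.7762 mR/h × 7.000 h = 5.433 mR.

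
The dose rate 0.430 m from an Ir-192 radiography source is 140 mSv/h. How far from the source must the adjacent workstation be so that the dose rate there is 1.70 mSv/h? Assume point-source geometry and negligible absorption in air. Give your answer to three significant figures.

Applying the 1/r² law, d₂ = d₁·√(I₁/I₂).
I₁/I₂ = 140/1.70 = 82.35, so d₂ = 0.430 × √82.35 = 3.902 m.

3.90 m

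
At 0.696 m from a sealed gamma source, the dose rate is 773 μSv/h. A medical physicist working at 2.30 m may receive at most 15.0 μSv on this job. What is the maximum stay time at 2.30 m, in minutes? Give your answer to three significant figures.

Using I₁d₁² = I₂d₂², rate at 2.30 m:
(0.696/2.30)² = 0.09157, so 773 × 0.09157 = 70.78 μSv/h.
Stay time = 15.0 μSv ÷ 70.78 μSv/h = 0.2119 h = 12.71 min.

12.7 min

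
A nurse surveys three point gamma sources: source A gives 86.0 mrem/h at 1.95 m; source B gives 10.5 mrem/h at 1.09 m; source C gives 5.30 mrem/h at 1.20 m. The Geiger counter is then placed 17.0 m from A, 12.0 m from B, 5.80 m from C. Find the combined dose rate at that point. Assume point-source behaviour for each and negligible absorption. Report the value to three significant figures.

By superposition, sum each source's inverse-square contribution:
A: 86.0 × (1.95/17.0)² = 1.132 mrem/h
B: 10.5 × (1.09/12.0)² = 0.08663 mrem/h
C: 5.30 × (1.20/5.80)² = 0.2269 mrem/h
Total = 1.132 + 0.08663 + 0.2269 = 1.446 mrem/h.

1.45 mrem/h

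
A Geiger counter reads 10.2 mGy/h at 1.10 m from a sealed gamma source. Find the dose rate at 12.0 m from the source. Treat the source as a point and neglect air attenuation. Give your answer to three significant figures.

Since intensity falls as 1/r², the rate at 12.0 m is
(1.10/12.0)² = 0.008403, so 10.2 × 0.008403 = 0.08571 mGy/h.

0.0857 mGy/h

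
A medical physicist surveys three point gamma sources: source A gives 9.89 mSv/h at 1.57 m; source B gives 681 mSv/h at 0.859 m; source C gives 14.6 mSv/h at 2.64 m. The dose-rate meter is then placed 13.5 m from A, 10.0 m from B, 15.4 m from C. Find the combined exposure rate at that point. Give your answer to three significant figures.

By superposition, sum each source's inverse-square contribution:
A: 9.89 × (1.57/13.5)² = 0.1338 mSv/h
B: 681 × (0.859/10.0)² = 5.025 mSv/h
C: 14.6 × (2.64/15.4)² = 0.4291 mSv/h
Total = 0.1338 + 5.025 + 0.4291 = 5.588 mSv/h.

5.59 mSv/h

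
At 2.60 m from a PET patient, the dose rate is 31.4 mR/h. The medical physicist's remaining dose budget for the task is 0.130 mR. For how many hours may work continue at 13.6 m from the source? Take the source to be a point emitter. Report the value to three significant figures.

Intensity scales as (d₁/d₂)², so rate at 13.6 m:
(2.60/13.6)² = 0.03655, so 31.4 × 0.03655 = 1.148 mR/h.
Stay time = 0.130 mR ÷ 1.148 mR/h = 0.1132 h.

0.113 h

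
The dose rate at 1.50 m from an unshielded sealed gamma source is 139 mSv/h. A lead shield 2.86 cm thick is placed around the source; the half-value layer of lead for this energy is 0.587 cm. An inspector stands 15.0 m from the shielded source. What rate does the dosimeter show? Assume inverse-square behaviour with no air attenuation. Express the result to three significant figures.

0.0475 mSv/h

Distance alone: (1.50/15.0)² = 0.01000, so 139 × 0.01000 = 1.390 mSv/h.
Shield: 2.86/0.587 = 4.872 half-value layers → attenuation 2^(−4.872) = 0.03415.
Combined: 1.390 × 0.03415 = 0.04747 mSv/h.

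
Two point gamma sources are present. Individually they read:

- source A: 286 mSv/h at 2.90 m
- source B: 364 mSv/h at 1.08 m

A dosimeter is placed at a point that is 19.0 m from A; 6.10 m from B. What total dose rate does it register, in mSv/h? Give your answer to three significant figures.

18.1 mSv/h

Each source contributes Iᵢ·(dᵢ/rᵢ)²; contributions add.
A: 286 × (2.90/19.0)² = 6.663 mSv/h
B: 364 × (1.08/6.10)² = 11.41 mSv/h
Total = 6.663 + 11.41 = 18.07 mSv/h.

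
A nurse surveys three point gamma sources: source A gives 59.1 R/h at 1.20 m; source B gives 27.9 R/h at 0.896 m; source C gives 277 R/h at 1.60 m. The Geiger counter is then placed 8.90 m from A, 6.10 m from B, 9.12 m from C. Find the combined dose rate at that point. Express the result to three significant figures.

10.2 R/h

Each source contributes Iᵢ·(dᵢ/rᵢ)²; contributions add.
A: 59.1 × (1.20/8.90)² = 1.074 R/h
B: 27.9 × (0.896/6.10)² = 0.6020 R/h
C: 277 × (1.60/9.12)² = 8.526 R/h
Total = 1.074 + 0.6020 + 8.526 = 10.20 R/h.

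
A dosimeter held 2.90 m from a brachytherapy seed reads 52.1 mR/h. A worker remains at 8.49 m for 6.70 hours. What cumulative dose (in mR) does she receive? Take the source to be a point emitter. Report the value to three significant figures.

By the inverse-square law, rate at 8.49 m:
52.1 × (2.90/8.49)² = 52.1 × 0.1167 = 6.080 mR/h.
Dose = rate × time = 6.080 mR/h × 6.700 h = 40.74 mR.

40.7 mR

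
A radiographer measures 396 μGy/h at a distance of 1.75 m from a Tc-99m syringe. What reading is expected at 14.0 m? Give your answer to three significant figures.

6.19 μGy/h

Applying the 1/r² law, the rate at 14.0 m is
396 × (1.75/14.0)² = 396 × 0.01562 = 6.186 μGy/h.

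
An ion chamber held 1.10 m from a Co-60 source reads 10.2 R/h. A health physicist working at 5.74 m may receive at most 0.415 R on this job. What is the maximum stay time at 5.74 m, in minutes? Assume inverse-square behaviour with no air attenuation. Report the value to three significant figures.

By the inverse-square law, rate at 5.74 m:
(1.10/5.74)² = 0.03672, so 10.2 × 0.03672 = 0.3745 R/h.
Stay time = 0.415 R ÷ 0.3745 R/h = 1.108 h = 66.48 min.

66.5 min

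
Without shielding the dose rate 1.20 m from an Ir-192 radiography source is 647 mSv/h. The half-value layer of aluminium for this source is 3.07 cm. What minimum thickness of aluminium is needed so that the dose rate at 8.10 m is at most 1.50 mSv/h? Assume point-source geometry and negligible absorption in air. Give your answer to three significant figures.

At 8.10 m, distance alone gives (1.20/8.10)² = 0.02195, so 647 × 0.02195 = 14.20 mSv/h.
Further attenuation needed: 14.20/1.50 = 9.467.
n = log₂(9.467) = 3.243 half-value layers.
Thickness = 3.243 × 3.07 cm = 9.956 cm.

9.96 cm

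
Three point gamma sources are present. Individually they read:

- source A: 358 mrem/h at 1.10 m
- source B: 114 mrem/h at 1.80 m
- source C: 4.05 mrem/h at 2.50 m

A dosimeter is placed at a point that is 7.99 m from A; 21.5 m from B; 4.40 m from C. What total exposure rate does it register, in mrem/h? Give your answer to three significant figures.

8.89 mrem/h

By superposition, sum each source's inverse-square contribution:
A: 358 × (1.10/7.99)² = 6.785 mrem/h
B: 114 × (1.80/21.5)² = 0.7990 mrem/h
C: 4.05 × (2.50/4.40)² = 1.307 mrem/h
Total = 6.785 + 0.7990 + 1.307 = 8.891 mrem/h.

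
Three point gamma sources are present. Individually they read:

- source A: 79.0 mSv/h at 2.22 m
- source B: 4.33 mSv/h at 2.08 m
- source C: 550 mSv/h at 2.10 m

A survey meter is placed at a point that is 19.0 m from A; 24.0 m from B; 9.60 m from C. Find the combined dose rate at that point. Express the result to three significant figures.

Each source contributes Iᵢ·(dᵢ/rᵢ)²; contributions add.
A: 79.0 × (2.22/19.0)² = 1.079 mSv/h
B: 4.33 × (2.08/24.0)² = 0.03252 mSv/h
C: 550 × (2.10/9.60)² = 26.32 mSv/h
Total = 1.079 + 0.03252 + 26.32 = 27.43 mSv/h.

27.4 mSv/h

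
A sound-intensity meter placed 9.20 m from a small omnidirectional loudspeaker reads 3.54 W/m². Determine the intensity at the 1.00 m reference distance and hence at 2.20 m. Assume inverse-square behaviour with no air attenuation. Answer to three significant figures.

Since intensity falls as 1/r²,
At 1.00 m: 3.54 × (9.20/1.00)² = 3.54 × 84.64 = 299.6 W/m²
At 2.20 m: (1.00/2.20)² = 0.2066, so 299.6 × 0.2066 = 61.90 W/m².

300 W/m²; 61.9 W/m²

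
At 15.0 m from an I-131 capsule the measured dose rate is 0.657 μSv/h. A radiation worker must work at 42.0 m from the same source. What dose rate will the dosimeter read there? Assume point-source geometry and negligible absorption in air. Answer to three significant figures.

0.0838 μSv/h

Applying the 1/r² law, scaling from 15.0 m to 42.0 m:
0.657 × (15.0/42.0)² = 0.657 × 0.1276 = 0.08383 μSv/h.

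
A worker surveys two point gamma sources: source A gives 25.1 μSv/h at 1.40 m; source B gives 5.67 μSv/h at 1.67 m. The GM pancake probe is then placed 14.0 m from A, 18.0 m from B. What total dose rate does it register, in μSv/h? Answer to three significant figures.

By superposition, sum each source's inverse-square contribution:
A: 25.1 × (1.40/14.0)² = 0.2510 μSv/h
B: 5.67 × (1.67/18.0)² = 0.04881 μSv/h
Total = 0.2510 + 0.04881 = 0.2998 μSv/h.

0.300 μSv/h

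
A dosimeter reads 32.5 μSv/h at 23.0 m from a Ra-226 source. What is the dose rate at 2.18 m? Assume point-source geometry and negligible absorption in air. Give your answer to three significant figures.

3620 μSv/h

Intensity scales as (d₁/d₂)², so the rate at 2.18 m is
(23.0/2.18)² = 111.3, so 32.5 × 111.3 = 3617 μSv/h.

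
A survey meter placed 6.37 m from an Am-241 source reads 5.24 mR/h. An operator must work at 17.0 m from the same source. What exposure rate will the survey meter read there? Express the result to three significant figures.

Intensity scales as (d₁/d₂)², so scaling from 6.37 m to 17.0 m:
(6.37/17.0)² = 0.1404, so 5.24 × 0.1404 = 0.7357 mR/h.

0.736 mR/h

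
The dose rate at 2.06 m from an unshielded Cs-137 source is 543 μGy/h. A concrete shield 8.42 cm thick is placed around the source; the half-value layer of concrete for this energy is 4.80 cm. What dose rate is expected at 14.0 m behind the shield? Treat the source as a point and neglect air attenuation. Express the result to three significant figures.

3.49 μGy/h

Distance alone: (2.06/14.0)² = 0.02165, so 543 × 0.02165 = 11.76 μGy/h.
Shield: 8.42/4.80 = 1.754 half-value layers → attenuation 2^(−1.754) = 0.2965.
Combined: 11.76 × 0.2965 = 3.487 μGy/h.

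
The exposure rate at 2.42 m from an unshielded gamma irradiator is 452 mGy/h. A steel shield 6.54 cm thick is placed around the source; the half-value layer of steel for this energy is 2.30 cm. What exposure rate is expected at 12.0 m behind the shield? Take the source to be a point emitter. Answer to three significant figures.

2.56 mGy/h

Distance alone: 452 × (2.42/12.0)² = 452 × 0.04067 = 18.38 mGy/h.
Shield: 6.54/2.30 = 2.843 half-value layers → attenuation 2^(−2.843) = 0.1394.
Combined: 18.38 × 0.1394 = 2.562 mGy/h.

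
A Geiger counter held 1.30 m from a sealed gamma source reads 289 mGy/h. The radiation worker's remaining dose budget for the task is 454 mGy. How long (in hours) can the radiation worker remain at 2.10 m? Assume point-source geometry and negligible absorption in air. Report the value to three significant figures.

Using I₁d₁² = I₂d₂², rate at 2.10 m:
289 × (1.30/2.10)² = 289 × 0.3832 = 110.7 mGy/h.
Stay time = 454 mGy ÷ 110.7 mGy/h = 4.101 h.

4.10 h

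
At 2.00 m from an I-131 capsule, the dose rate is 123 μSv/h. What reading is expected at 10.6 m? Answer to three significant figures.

4.38 μSv/h

By the inverse-square law, the rate at 10.6 m is
123 × (2.00/10.6)² = 123 × 0.03560 = 4.379 μSv/h.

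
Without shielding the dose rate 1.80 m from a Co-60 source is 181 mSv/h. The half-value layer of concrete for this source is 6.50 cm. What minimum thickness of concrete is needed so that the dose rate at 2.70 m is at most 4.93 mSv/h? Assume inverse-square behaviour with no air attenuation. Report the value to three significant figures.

At 2.70 m, distance alone gives (1.80/2.70)² = 0.4444, so 181 × 0.4444 = 80.44 mSv/h.
Further attenuation needed: 80.44/4.93 = 16.32.
n = log₂(16.32) = 4.029 half-value layers.
Thickness = 4.029 × 6.50 cm = 26.19 cm.

26.2 cm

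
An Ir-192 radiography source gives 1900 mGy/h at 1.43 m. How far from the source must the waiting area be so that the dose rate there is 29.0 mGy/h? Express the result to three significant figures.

11.6 m

Since intensity falls as 1/r², d₂ = d₁·√(I₁/I₂).
I₁/I₂ = 1900/29.0 = 65.52, so d₂ = 1.43 × √65.52 = 11.58 m.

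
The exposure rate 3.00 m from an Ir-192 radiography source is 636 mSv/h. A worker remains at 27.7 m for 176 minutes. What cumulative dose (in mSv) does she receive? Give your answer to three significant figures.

21.9 mSv

Applying the 1/r² law, rate at 27.7 m:
636 × (3.00/27.7)² = 636 × 0.01173 = 7.460 mSv/h.
Dose = rate × time = 7.460 mSv/h × 2.933 h = 21.88 mSv.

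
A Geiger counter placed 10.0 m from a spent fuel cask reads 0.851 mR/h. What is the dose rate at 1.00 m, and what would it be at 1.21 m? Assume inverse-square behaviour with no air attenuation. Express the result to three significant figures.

85.1 mR/h; 58.1 mR/h

By the inverse-square law,
At 1.00 m: (10.0/1.00)² = 100.0, so 0.851 × 100.0 = 85.10 mR/h
At 1.21 m: 85.10 × (1.00/1.21)² = 85.10 × 0.6830 = 58.12 mR/h.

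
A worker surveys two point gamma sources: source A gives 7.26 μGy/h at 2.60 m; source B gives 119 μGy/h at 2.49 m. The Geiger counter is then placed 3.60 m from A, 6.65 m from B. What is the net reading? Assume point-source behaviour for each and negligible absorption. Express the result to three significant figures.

By superposition, sum each source's inverse-square contribution:
A: 7.26 × (2.60/3.60)² = 3.787 μGy/h
B: 119 × (2.49/6.65)² = 16.68 μGy/h
Total = 3.787 + 16.68 = 20.47 μGy/h.

20.5 μGy/h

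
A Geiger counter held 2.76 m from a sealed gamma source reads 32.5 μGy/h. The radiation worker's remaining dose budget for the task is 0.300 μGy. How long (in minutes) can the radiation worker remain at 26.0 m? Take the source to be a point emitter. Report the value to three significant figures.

Since intensity falls as 1/r², rate at 26.0 m:
32.5 × (2.76/26.0)² = 32.5 × 0.01127 = 0.3663 μGy/h.
Stay time = 0.300 μGy ÷ 0.3663 μGy/h = 0.8190 h = 49.14 min.

49.1 min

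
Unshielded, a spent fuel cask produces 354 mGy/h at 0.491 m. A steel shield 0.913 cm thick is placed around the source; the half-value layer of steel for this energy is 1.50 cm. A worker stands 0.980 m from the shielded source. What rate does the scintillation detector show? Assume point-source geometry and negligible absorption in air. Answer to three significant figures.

58.3 mGy/h

Distance alone: 354 × (0.491/0.980)² = 354 × 0.2510 = 88.85 mGy/h.
Shield: 0.913/1.50 = 0.6087 half-value layers → attenuation 2^(−0.6087) = 0.6558.
Combined: 88.85 × 0.6558 = 58.27 mGy/h.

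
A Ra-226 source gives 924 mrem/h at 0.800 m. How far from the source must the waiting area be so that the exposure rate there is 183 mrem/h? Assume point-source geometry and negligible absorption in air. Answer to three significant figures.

By the inverse-square law, d₂ = d₁·√(I₁/I₂).
I₁/I₂ = 924/183 = 5.049, so d₂ = 0.800 × √5.049 = 1.798 m.

1.80 m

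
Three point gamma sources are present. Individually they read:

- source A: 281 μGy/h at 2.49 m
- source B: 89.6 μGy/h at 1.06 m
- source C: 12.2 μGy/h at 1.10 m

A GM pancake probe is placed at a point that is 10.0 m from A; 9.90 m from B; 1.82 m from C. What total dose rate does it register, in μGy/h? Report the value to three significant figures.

By superposition, sum each source's inverse-square contribution:
A: 281 × (2.49/10.0)² = 17.42 μGy/h
B: 89.6 × (1.06/9.90)² = 1.027 μGy/h
C: 12.2 × (1.10/1.82)² = 4.457 μGy/h
Total = 17.42 + 1.027 + 4.457 = 22.90 μGy/h.

22.9 μGy/h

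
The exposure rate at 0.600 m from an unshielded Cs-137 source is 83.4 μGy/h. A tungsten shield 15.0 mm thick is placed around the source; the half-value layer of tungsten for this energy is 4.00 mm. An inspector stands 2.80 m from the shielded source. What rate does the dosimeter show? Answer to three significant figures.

0.285 μGy/h

Distance alone: (0.600/2.80)² = 0.04592, so 83.4 × 0.04592 = 3.830 μGy/h.
Shield: 15.0/4.00 = 3.750 half-value layers → attenuation 2^(−3.750) = 0.07433.
Combined: 3.830 × 0.07433 = 0.2847 μGy/h.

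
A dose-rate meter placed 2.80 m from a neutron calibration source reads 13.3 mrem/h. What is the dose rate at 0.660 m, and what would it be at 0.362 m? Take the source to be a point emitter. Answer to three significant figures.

239 mrem/h; 796 mrem/h

Intensity scales as (d₁/d₂)², so
At 0.660 m: 13.3 × (2.80/0.660)² = 13.3 × 18.00 = 239.4 mrem/h
At 0.362 m: (0.660/0.362)² = 3.324, so 239.4 × 3.324 = 795.8 mrem/h.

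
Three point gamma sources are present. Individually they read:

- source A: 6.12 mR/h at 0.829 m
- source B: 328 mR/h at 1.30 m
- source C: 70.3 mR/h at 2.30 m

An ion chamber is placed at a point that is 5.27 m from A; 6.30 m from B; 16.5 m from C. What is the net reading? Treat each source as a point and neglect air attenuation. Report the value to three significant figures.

By superposition, sum each source's inverse-square contribution:
A: 6.12 × (0.829/5.27)² = 0.1514 mR/h
B: 328 × (1.30/6.30)² = 13.97 mR/h
C: 70.3 × (2.30/16.5)² = 1.366 mR/h
Total = 0.1514 + 13.97 + 1.366 = 15.49 mR/h.

15.5 mR/h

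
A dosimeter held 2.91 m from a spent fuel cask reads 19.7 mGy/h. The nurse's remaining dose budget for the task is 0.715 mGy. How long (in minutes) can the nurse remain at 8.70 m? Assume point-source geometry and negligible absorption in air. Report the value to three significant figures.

Applying the 1/r² law, rate at 8.70 m:
(2.91/8.70)² = 0.1119, so 19.7 × 0.1119 = 2.204 mGy/h.
Stay time = 0.715 mGy ÷ 2.204 mGy/h = 0.3244 h = 19.46 min.

19.5 min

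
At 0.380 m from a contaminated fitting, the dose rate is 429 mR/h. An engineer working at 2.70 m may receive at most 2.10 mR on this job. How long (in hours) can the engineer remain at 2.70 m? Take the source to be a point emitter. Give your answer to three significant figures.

Since intensity falls as 1/r², rate at 2.70 m:
(0.380/2.70)² = 0.01981, so 429 × 0.01981 = 8.498 mR/h.
Stay time = 2.10 mR ÷ 8.498 mR/h = 0.2471 h.

0.247 h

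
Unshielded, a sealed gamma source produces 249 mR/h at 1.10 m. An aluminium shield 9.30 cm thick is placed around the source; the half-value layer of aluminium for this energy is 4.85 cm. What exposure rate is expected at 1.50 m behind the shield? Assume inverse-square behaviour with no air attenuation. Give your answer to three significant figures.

Distance alone: (1.10/1.50)² = 0.5378, so 249 × 0.5378 = 133.9 mR/h.
Shield: 9.30/4.85 = 1.918 half-value layers → attenuation 2^(−1.918) = 0.2646.
Combined: 133.9 × 0.2646 = 35.43 mR/h.

35.4 mR/h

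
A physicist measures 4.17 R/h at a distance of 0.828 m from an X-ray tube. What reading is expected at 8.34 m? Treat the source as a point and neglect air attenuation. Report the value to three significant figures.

By the inverse-square law, the rate at 8.34 m is
4.17 × (0.828/8.34)² = 4.17 × 0.009857 = 0.04110 R/h.

0.0411 R/h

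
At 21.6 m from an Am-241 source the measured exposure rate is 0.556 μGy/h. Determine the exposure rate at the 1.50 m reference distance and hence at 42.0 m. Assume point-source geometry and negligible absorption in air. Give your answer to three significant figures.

By the inverse-square law,
At 1.50 m: 0.556 × (21.6/1.50)² = 0.556 × 207.4 = 115.3 μGy/h
At 42.0 m: 115.3 × (1.50/42.0)² = 115.3 × 0.001276 = 0.1471 μGy/h.

115 μGy/h; 0.147 μGy/h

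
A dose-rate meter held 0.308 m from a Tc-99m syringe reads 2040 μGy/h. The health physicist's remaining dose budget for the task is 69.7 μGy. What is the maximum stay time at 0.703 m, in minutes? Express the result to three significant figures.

10.7 min

By the inverse-square law, rate at 0.703 m:
2040 × (0.308/0.703)² = 2040 × 0.1920 = 391.7 μGy/h.
Stay time = 69.7 μGy ÷ 391.7 μGy/h = 0.1779 h = 10.67 min.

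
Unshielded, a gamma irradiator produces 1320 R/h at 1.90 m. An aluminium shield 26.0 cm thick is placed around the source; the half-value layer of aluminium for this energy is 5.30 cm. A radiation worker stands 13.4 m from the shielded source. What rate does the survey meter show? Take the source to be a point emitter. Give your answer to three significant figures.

0.885 R/h

Distance alone: (1.90/13.4)² = 0.02010, so 1320 × 0.02010 = 26.53 R/h.
Shield: 26.0/5.30 = 4.906 half-value layers → attenuation 2^(−4.906) = 0.03335.
Combined: 26.53 × 0.03335 = 0.8848 R/h.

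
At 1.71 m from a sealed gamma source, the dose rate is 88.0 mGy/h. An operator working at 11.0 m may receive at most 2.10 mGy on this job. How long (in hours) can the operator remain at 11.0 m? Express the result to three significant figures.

Applying the 1/r² law, rate at 11.0 m:
(1.71/11.0)² = 0.02417, so 88.0 × 0.02417 = 2.127 mGy/h.
Stay time = 2.10 mGy ÷ 2.127 mGy/h = 0.9873 h.

0.987 h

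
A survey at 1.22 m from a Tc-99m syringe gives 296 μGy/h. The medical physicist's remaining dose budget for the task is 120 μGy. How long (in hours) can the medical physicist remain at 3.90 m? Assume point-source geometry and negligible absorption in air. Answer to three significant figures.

4.14 h

Applying the 1/r² law, rate at 3.90 m:
296 × (1.22/3.90)² = 296 × 0.09786 = 28.97 μGy/h.
Stay time = 120 μGy ÷ 28.97 μGy/h = 4.142 h.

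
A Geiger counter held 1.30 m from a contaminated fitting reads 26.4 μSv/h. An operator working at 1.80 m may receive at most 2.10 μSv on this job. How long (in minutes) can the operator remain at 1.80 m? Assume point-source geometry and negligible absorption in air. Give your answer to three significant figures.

9.15 min

By the inverse-square law, rate at 1.80 m:
26.4 × (1.30/1.80)² = 26.4 × 0.5216 = 13.77 μSv/h.
Stay time = 2.10 μSv ÷ 13.77 μSv/h = 0.1525 h = 9.150 min.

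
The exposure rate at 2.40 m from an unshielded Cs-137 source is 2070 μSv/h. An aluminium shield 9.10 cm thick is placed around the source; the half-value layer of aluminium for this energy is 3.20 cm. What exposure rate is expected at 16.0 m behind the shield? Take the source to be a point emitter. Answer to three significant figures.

Distance alone: 2070 × (2.40/16.0)² = 2070 × 0.02250 = 46.57 μSv/h.
Shield: 9.10/3.20 = 2.844 half-value layers → attenuation 2^(−2.844) = 0.1393.
Combined: 46.57 × 0.1393 = 6.487 μSv/h.

6.49 μSv/h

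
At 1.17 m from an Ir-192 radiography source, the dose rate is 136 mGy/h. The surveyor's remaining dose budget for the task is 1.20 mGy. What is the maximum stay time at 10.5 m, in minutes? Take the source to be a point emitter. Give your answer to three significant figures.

Since intensity falls as 1/r², rate at 10.5 m:
(1.17/10.5)² = 0.01242, so 136 × 0.01242 = 1.689 mGy/h.
Stay time = 1.20 mGy ÷ 1.689 mGy/h = 0.7105 h = 42.63 min.

42.6 min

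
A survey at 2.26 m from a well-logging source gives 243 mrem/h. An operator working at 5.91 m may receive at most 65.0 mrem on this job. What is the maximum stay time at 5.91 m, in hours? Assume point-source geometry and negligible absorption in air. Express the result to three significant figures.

1.83 h

Since intensity falls as 1/r², rate at 5.91 m:
243 × (2.26/5.91)² = 243 × 0.1462 = 35.53 mrem/h.
Stay time = 65.0 mrem ÷ 35.53 mrem/h = 1.829 h.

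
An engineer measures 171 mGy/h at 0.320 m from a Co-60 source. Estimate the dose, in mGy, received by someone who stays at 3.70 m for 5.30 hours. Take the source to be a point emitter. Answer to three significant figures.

6.78 mGy

Using I₁d₁² = I₂d₂², rate at 3.70 m:
(0.320/3.70)² = 0.007480, so 171 × 0.007480 = 1.279 mGy/h.
Dose = rate × time = 1.279 mGy/h × 5.300 h = 6.779 mGy.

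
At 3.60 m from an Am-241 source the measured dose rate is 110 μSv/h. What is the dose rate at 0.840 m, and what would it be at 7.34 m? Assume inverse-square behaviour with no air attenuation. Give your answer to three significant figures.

2020 μSv/h; 26.5 μSv/h

Since intensity falls as 1/r²,
At 0.840 m: 110 × (3.60/0.840)² = 110 × 18.37 = 2021 μSv/h
At 7.34 m: 2021 × (0.840/7.34)² = 2021 × 0.01310 = 26.48 μSv/h.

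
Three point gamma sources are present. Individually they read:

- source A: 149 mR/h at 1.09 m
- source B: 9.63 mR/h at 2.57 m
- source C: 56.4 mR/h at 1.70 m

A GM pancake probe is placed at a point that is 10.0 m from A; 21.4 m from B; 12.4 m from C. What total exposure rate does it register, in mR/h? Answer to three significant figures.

2.97 mR/h

Each source contributes Iᵢ·(dᵢ/rᵢ)²; contributions add.
A: 149 × (1.09/10.0)² = 1.770 mR/h
B: 9.63 × (2.57/21.4)² = 0.1389 mR/h
C: 56.4 × (1.70/12.4)² = 1.060 mR/h
Total = 1.770 + 0.1389 + 1.060 = 2.969 mR/h.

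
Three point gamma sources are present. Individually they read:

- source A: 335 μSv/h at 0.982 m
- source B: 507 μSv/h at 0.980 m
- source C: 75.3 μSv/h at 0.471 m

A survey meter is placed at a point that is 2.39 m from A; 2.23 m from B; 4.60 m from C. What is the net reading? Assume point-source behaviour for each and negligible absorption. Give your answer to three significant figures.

Each source contributes Iᵢ·(dᵢ/rᵢ)²; contributions add.
A: 335 × (0.982/2.39)² = 56.56 μSv/h
B: 507 × (0.980/2.23)² = 97.92 μSv/h
C: 75.3 × (0.471/4.60)² = 0.7894 μSv/h
Total = 56.56 + 97.92 + 0.7894 = 155.3 μSv/h.

155 μSv/h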